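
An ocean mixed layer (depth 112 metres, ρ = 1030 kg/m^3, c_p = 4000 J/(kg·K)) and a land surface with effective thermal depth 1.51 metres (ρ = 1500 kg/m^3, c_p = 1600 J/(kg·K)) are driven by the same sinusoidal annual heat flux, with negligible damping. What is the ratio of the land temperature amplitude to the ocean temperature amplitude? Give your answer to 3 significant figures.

127

C_ocean = 1030 × 4000 × 112 = 4.61×10^8 J/(m²·K).
C_land = 1500 × 1600 × 1.51 = 3.62×10^6 J/(m²·K).
Undamped amplitude ∝ 1/C, so A_land/A_ocean = C_ocean/C_land = 127.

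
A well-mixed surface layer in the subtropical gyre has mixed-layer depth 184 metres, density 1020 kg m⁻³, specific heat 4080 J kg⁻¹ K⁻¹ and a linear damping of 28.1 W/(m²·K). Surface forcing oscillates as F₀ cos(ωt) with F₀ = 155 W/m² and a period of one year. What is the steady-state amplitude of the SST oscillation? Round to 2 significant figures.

Areal heat capacity C = ρ c_p D = 1020 × 4080 × 184 = 7.66×10^8 J m⁻² K⁻¹.
Angular frequency ω = 2π / T = 2π / 3.15×10^7 s = 1.99×10^-7 s⁻¹.
√((Cω)² + λ²) = √((153)² + 28.1²) = 155 W/(m²·K).
Amplitude A = F₀ / √((Cω)²+λ²) = 155 / 155 = 0.999 K.

1.0 K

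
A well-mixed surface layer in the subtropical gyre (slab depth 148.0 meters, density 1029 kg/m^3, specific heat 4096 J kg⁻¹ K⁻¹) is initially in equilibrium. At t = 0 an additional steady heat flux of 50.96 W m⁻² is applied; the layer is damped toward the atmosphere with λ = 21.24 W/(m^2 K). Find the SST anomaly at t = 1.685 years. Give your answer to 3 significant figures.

2.01 K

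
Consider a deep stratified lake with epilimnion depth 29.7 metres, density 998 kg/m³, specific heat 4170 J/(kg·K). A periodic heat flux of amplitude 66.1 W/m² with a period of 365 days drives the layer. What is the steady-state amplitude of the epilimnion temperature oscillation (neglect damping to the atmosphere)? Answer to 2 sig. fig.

Areal heat capacity C = ρ c_p D = 998 × 4170 × 29.7 = 1.24×10^8 J/(m²·K).
Angular frequency ω = 2π / T = 2π / 3.15×10^7 s = 1.99×10^-7 s⁻¹.
Cω = 1.24×10^8 × 1.99×10^-7 = 24.6 W/(m²·K).
Amplitude A = F₀ / (Cω) = 66.1 / 24.6 = 2.68 K.

2.7 K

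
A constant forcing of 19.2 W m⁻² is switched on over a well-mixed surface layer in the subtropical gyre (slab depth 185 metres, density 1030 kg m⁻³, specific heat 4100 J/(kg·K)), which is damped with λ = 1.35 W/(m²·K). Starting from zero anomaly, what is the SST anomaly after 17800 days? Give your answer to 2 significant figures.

Areal heat capacity C = ρ c_p D = 1030 × 4100 × 185 = 7.81×10^8 J/(m²·K).
τ = C / λ = 7.81×10^8 / 1.35 = 5.79×10^8 s.
Equilibrium anomaly ΔT_eq = F / λ = 19.2 / 1.35 = 14.2 K.
t = 17800 days = 1.54×10^9 s, so t/τ = 2.66.
ΔT(t) = ΔT_eq (1 − e^(−t/τ)) = 14.2 × (1 − e^−2.66) = 13.2 K.

13 K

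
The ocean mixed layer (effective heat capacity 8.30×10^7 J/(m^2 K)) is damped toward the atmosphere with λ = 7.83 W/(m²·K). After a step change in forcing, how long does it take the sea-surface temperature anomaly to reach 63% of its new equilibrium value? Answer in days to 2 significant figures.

Areal heat capacity C = 8.30×10^7 J/(m^2 K) (given).
τ = C / λ = 8.30×10^7 / 7.83 = 1.06×10^7 s.
Fraction reached: 1 − e^(−t/τ) = 0.63 ⇒ t = −τ ln(1 − 0.63) = τ × 0.994.
t = 1.05×10^7 s = 122 days.

120 days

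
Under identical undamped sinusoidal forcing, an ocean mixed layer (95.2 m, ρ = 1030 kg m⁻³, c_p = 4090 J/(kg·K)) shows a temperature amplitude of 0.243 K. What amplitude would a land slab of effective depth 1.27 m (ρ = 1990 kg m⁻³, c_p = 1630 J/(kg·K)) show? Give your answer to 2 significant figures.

24 K

C_ocean = 4.01×10^8 J/(m²·K); C_land = 4.12×10^6 J/(m²·K).
A ∝ 1/C ⇒ A_land = A_ocean × C_ocean/C_land = 0.243 × 97.4 = 23.7 K.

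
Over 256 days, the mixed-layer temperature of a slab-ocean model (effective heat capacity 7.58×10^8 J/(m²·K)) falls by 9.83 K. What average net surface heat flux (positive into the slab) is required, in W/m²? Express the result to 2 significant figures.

-340

Areal heat capacity C = 7.58×10^8 J/(m²·K) (given).
Required heat per unit area: Q = C ΔT = 7.58×10^8 × -9.83 = -7.45×10^9 J/m².
Flux F = Q / Δt = -7.45×10^9 / 2.21×10^7 s = -337 W/m².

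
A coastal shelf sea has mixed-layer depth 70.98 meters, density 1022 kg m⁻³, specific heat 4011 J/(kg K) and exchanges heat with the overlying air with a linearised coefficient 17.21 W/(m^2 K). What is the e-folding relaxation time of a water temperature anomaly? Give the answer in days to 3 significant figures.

Areal heat capacity C = ρ c_p D = 1022 × 4011 × 70.98 = 2.91×10^8 J/(m^2 K).
Relaxation time τ = C / λ = 2.91×10^8 / 17.21 = 1.69×10^7 s.
In days: 1.69×10^7 s / (86400 s/day) = 196 days.

196 days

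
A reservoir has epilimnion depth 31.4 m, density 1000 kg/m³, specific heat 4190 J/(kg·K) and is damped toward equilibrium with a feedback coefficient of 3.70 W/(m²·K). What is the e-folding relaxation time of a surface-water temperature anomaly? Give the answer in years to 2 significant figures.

1.1 years

Areal heat capacity C = ρ c_p D = 1000 × 4190 × 31.4 = 1.32×10^8 J/(m^2 K).
Relaxation time τ = C / λ = 1.32×10^8 / 3.70 = 3.56×10^7 s.
In years: 3.56×10^7 s / (3.156×10^7 s/year) = 1.13 years.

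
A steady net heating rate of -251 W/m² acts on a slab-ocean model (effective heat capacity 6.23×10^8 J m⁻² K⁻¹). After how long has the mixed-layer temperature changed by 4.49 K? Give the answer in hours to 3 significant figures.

3100 hours

Areal heat capacity C = 6.23×10^8 J m⁻² K⁻¹ (given).
Time required: Δt = C ΔT / F = 6.23×10^8 × -4.49 / -251 = 1.11×10^7 s.
In hours: 1.11×10^7 s / (3600 s/hour) = 3100 hours.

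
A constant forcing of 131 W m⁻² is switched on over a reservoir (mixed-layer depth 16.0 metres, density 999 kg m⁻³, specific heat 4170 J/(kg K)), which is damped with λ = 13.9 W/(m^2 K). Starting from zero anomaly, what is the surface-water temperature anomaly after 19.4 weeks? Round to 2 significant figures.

8.6 K

Areal heat capacity C = ρ c_p D = 999 × 4170 × 16.0 = 6.67×10^7 J/(m²·K).
τ = C / λ = 6.67×10^7 / 13.9 = 4.80×10^6 s.
Equilibrium anomaly ΔT_eq = F / λ = 131 / 13.9 = 9.42 K.
t = 19.4 weeks = 1.17×10^7 s, so t/τ = 2.45.
ΔT(t) = ΔT_eq (1 − e^(−t/τ)) = 9.42 × (1 − e^−2.45) = 8.61 K.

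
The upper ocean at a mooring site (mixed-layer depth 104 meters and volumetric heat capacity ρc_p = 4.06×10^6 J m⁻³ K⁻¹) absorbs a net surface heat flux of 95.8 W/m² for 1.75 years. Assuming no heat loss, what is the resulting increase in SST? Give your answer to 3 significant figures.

Areal heat capacity C = ρc_p × D = 4.06×10^6 × 104 = 4.22×10^8 J/(m^2 K).
Net heat input Q = F Δt = 95.8 × (1.75 years × 3.156×10^7 s/year) = 5.29×10^9 J/m².
ΔT = Q / C = 5.29×10^9 / 4.22×10^8 = 12.5 K.

12.5 K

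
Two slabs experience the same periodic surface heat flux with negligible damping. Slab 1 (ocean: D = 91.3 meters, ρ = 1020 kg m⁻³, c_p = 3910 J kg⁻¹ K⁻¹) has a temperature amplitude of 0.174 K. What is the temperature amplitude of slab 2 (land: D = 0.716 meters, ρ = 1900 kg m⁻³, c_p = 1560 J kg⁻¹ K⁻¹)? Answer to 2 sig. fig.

30 K

C_ocean = 3.64×10^8 J/(m²·K); C_land = 2.12×10^6 J/(m²·K).
A ∝ 1/C ⇒ A_land = A_ocean × C_ocean/C_land = 0.174 × 172 = 29.9 K.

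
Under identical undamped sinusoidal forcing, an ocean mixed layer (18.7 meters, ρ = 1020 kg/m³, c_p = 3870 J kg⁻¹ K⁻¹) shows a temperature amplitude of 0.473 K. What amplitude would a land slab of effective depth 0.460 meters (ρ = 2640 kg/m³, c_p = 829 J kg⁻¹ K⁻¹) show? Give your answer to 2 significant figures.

35 K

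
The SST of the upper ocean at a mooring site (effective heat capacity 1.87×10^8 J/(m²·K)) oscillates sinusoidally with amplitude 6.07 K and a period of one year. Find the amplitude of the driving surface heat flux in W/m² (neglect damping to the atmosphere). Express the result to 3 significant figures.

Areal heat capacity C = 1.87×10^8 J/(m²·K) (given).
ω = 2π / 3.15×10^7 s = 1.99×10^-7 s⁻¹.
Cω = 1.87×10^8 × 1.99×10^-7 = 37.3 W/(m²·K).
F₀ = A × Cω = 6.07 × 37.3 = 226 W/m².

226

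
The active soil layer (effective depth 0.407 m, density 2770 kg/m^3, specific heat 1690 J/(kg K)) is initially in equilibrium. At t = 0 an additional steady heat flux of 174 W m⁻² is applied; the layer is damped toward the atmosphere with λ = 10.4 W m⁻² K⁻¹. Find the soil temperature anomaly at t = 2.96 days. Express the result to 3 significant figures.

Areal heat capacity C = ρ c_p D = 2770 × 1690 × 0.407 = 1.91×10^6 J m⁻² K⁻¹.
τ = C / λ = 1.91×10^6 / 10.4 = 1.83×10^5 s.
Equilibrium anomaly ΔT_eq = F / λ = 174 / 10.4 = 16.7 K.
t = 2.96 days = 2.56×10^5 s, so t/τ = 1.40.
ΔT(t) = ΔT_eq (1 − e^(−t/τ)) = 16.7 × (1 − e^−1.40) = 12.6 K.

12.6 K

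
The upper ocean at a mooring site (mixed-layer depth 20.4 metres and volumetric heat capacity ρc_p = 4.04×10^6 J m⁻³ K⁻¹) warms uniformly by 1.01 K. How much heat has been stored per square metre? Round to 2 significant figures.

8.3×10^7

Areal heat capacity C = ρc_p × D = 4.04×10^6 × 20.4 = 8.24×10^7 J/(m²·K).
ΔQ = C ΔT = 8.24×10^7 × 1.01 = 8.32×10^7 J/m².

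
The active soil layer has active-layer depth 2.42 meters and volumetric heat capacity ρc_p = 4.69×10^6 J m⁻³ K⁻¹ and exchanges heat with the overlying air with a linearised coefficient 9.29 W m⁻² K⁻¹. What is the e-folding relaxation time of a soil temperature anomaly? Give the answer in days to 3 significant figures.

14.1 days

Areal heat capacity C = ρc_p × D = 4.69×10^6 × 2.42 = 1.13×10^7 J/(m^2 K).
Relaxation time τ = C / λ = 1.13×10^7 / 9.29 = 1.22×10^6 s.
In days: 1.22×10^6 s / (86400 s/day) = 14.1 days.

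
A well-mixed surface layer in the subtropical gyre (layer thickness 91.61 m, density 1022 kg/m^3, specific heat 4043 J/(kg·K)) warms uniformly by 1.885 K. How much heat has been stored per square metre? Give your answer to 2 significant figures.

7.1×10^8

Areal heat capacity C = ρ c_p D = 1022 × 4043 × 91.61 = 3.79×10^8 J m⁻² K⁻¹.
ΔQ = C ΔT = 3.79×10^8 × 1.885 = 7.14×10^8 J/m².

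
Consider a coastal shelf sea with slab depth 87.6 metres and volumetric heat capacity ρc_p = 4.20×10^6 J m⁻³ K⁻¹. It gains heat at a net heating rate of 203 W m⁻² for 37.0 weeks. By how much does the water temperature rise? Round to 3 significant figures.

12.3 K

Areal heat capacity C = ρc_p × D = 4.20×10^6 × 87.6 = 3.68×10^8 J/(m^2 K).
Net heat input Q = F Δt = 203 × (37.0 weeks × 6.048×10^5 s/week) = 4.54×10^9 J/m².
ΔT = Q / C = 4.54×10^9 / 3.68×10^8 = 12.3 K.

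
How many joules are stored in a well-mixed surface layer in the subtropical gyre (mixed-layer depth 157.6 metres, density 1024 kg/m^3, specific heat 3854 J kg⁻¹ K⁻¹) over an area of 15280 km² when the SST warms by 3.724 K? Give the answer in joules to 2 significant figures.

Areal heat capacity C = ρ c_p D = 1024 × 3854 × 157.6 = 6.22×10^8 J/(m^2 K).
Heat per unit area: q = C ΔT = 6.22×10^8 × 3.724 = 2.32×10^9 J/m².
Total heat: Q = q × A = 2.32×10^9 × (15280 × 10⁶ m²) = 3.54×10^19 J.

3.5×10^19 J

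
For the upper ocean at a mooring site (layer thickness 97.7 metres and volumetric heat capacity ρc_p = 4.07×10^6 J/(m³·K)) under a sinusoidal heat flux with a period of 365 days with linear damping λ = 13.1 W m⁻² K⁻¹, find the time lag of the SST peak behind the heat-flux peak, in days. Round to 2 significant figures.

Areal heat capacity C = ρc_p × D = 4.07×10^6 × 97.7 = 3.98×10^8 J m⁻² K⁻¹.
ω = 2π / 3.15×10^7 s = 1.99×10^-7 s⁻¹.
Phase lag φ = arctan(Cω/λ) = arctan(79.2/13.1) = 1.41 rad.
Time lag = φ / ω = 1.41 / 1.99×10^-7 = 7.06×10^6 s = 81.7 days.

82 days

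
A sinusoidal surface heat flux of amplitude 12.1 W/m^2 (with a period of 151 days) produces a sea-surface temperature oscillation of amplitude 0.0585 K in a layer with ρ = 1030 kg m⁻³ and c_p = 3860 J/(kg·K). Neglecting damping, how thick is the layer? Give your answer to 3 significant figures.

108 m

ω = 2π / 1.30×10^7 s = 4.82×10^-7 s⁻¹.
Required C = F₀ / (A ω) = 12.1 / (0.0585 × 4.82×10^-7) = 4.29×10^8 J/(m²·K).
D = C / (ρ c_p) = 4.29×10^8 / (1030 × 3860) = 108 m.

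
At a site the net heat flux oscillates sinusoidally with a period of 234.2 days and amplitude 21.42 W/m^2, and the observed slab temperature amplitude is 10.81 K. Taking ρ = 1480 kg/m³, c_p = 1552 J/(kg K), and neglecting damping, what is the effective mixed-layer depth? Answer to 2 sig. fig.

ω = 2π / 2.02×10^7 s = 3.11×10^-7 s⁻¹.
Required C = F₀ / (A ω) = 21.42 / (10.81 × 3.11×10^-7) = 6.38×10^6 J/(m²·K).
D = C / (ρ c_p) = 6.38×10^6 / (1480 × 1552) = 2.78 m.

2.8 m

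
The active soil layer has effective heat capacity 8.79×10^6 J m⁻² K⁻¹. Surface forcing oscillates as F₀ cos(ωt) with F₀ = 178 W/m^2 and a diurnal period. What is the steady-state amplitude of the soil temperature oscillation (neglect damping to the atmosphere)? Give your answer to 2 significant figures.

0.28 K

Areal heat capacity C = 8.79×10^6 J m⁻² K⁻¹ (given).
Angular frequency ω = 2π / T = 2π / 86400 s = 7.27×10^-5 s⁻¹.
Cω = 8.79×10^6 × 7.27×10^-5 = 639 W/(m²·K).
Amplitude A = F₀ / (Cω) = 178 / 639 = 0.278 K.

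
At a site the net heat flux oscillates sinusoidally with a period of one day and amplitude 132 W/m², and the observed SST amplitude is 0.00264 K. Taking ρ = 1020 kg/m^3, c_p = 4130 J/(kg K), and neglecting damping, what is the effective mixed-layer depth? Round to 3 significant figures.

163 m

ω = 2π / 86400 s = 7.27×10^-5 s⁻¹.
Required C = F₀ / (A ω) = 132 / (0.00264 × 7.27×10^-5) = 6.88×10^8 J/(m²·K).
D = C / (ρ c_p) = 6.88×10^8 / (1020 × 4130) = 163 m.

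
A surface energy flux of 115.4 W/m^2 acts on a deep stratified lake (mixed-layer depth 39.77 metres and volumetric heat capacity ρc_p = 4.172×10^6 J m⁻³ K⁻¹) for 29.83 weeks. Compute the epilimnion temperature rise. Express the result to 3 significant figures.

Areal heat capacity C = ρc_p × D = 4.172×10^6 × 39.77 = 1.66×10^8 J m⁻² K⁻¹.
Net heat input Q = F Δt = 115.4 × (29.83 weeks × 6.048×10^5 s/week) = 2.08×10^9 J/m².
ΔT = Q / C = 2.08×10^9 / 1.66×10^8 = 12.5 K.

12.5 K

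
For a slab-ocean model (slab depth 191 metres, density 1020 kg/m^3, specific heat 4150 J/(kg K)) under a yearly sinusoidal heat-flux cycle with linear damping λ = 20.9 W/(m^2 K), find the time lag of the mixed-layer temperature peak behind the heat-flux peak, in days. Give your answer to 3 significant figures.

Areal heat capacity C = ρ c_p D = 1020 × 4150 × 191 = 8.09×10^8 J m⁻² K⁻¹.
ω = 2π / 3.15×10^7 s = 1.99×10^-7 s⁻¹.
Phase lag φ = arctan(Cω/λ) = arctan(161/20.9) = 1.44 rad.
Time lag = φ / ω = 1.44 / 1.99×10^-7 = 7.24×10^6 s = 83.8 days.

83.8 days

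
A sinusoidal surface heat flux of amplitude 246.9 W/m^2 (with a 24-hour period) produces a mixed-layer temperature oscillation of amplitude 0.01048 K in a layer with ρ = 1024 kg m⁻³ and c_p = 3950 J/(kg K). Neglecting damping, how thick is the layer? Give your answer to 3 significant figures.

ω = 2π / 86400 s = 7.27×10^-5 s⁻¹.
Required C = F₀ / (A ω) = 246.9 / (0.01048 × 7.27×10^-5) = 3.24×10^8 J/(m²·K).
D = C / (ρ c_p) = 3.24×10^8 / (1024 × 3950) = 80.1 m.

80.1 m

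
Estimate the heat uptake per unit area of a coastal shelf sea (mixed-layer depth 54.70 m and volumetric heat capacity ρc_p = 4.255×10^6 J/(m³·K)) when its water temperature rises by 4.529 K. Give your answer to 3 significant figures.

1.05×10^9

Areal heat capacity C = ρc_p × D = 4.255×10^6 × 54.70 = 2.33×10^8 J/(m^2 K).
ΔQ = C ΔT = 2.33×10^8 × 4.529 = 1.05×10^9 J/m².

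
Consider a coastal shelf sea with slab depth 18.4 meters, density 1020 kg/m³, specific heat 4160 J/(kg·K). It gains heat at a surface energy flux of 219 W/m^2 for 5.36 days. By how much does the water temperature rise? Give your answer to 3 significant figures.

Areal heat capacity C = ρ c_p D = 1020 × 4160 × 18.4 = 7.81×10^7 J/(m²·K).
Net heat input Q = F Δt = 219 × (5.36 days × 86400 s/day) = 1.01×10^8 J/m².
ΔT = Q / C = 1.01×10^8 / 7.81×10^7 = 1.30 K.

1.30 K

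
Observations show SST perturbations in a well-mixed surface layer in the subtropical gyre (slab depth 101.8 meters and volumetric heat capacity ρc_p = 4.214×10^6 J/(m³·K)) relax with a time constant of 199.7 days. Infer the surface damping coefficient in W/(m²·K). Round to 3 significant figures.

Areal heat capacity C = ρc_p × D = 4.214×10^6 × 101.8 = 4.29×10^8 J m⁻² K⁻¹.
τ = 199.7 days = 1.73×10^7 s.
λ = C / τ = 4.29×10^8 / 1.73×10^7 = 24.9 W/(m²·K).

24.9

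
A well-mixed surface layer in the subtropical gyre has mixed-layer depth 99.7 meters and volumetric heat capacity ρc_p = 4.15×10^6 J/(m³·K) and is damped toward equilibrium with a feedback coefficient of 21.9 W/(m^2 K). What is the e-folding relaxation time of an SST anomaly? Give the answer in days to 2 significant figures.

Areal heat capacity C = ρc_p × D = 4.15×10^6 × 99.7 = 4.14×10^8 J/(m²·K).
Relaxation time τ = C / λ = 4.14×10^8 / 21.9 = 1.89×10^7 s.
In days: 1.89×10^7 s / (86400 s/day) = 219 days.

220 days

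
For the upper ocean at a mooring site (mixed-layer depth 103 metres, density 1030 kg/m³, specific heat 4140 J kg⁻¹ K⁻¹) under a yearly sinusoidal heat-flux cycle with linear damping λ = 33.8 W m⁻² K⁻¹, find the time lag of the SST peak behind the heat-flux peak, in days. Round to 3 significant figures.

Areal heat capacity C = ρ c_p D = 1030 × 4140 × 103 = 4.39×10^8 J/(m²·K).
ω = 2π / 3.15×10^7 s = 1.99×10^-7 s⁻¹.
Phase lag φ = arctan(Cω/λ) = arctan(87.5/33.8) = 1.20 rad.
Time lag = φ / ω = 1.20 / 1.99×10^-7 = 6.03×10^6 s = 69.8 days.

69.8 days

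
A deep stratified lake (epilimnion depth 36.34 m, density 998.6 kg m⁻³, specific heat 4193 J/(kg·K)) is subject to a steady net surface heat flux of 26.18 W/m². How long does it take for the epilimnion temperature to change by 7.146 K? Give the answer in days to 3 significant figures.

Areal heat capacity C = ρ c_p D = 998.6 × 4193 × 36.34 = 1.52×10^8 J/(m^2 K).
Time required: Δt = C ΔT / F = 1.52×10^8 × 7.146 / 26.18 = 4.15×10^7 s.
In days: 4.15×10^7 s / (86400 s/day) = 481 days.

481 days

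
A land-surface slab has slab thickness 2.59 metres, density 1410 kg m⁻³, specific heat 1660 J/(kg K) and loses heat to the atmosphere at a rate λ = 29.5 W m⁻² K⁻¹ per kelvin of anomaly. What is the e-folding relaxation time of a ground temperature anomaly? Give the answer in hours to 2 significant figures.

Areal heat capacity C = ρ c_p D = 1410 × 1660 × 2.59 = 6.06×10^6 J/(m²·K).
Relaxation time τ = C / λ = 6.06×10^6 / 29.5 = 2.05×10^5 s.
In hours: 2.05×10^5 s / (3600 s/hour) = 57.1 hours.

57 hours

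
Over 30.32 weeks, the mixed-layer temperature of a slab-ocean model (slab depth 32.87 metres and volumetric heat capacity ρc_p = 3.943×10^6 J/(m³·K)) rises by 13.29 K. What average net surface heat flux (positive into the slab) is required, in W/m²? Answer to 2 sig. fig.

Areal heat capacity C = ρc_p × D = 3.943×10^6 × 32.87 = 1.30×10^8 J/(m^2 K).
Required heat per unit area: Q = C ΔT = 1.30×10^8 × 13.29 = 1.72×10^9 J/m².
Flux F = Q / Δt = 1.72×10^9 / 1.83×10^7 s = 93.9 W/m².

94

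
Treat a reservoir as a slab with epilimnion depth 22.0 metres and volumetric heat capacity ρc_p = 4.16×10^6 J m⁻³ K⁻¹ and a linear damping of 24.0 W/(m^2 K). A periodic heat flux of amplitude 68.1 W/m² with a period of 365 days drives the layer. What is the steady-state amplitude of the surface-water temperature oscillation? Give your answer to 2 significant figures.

Areal heat capacity C = ρc_p × D = 4.16×10^6 × 22.0 = 9.15×10^7 J m⁻² K⁻¹.
Angular frequency ω = 2π / T = 2π / 3.15×10^7 s = 1.99×10^-7 s⁻¹.
√((Cω)² + λ²) = √((18.2)² + 24.0²) = 30.1 W/(m²·K).
Amplitude A = F₀ / √((Cω)²+λ²) = 68.1 / 30.1 = 2.26 K.

2.3 K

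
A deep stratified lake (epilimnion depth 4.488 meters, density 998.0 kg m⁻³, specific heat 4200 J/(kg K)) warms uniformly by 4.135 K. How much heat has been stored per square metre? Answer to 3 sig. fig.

7.78×10^7

Areal heat capacity C = ρ c_p D = 998.0 × 4200 × 4.488 = 1.88×10^7 J/(m^2 K).
ΔQ = C ΔT = 1.88×10^7 × 4.135 = 7.78×10^7 J/m².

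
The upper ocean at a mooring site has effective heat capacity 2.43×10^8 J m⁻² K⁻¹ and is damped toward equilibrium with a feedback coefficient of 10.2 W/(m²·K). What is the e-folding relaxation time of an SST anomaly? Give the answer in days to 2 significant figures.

Areal heat capacity C = 2.43×10^8 J m⁻² K⁻¹ (given).
Relaxation time τ = C / λ = 2.43×10^8 / 10.2 = 2.38×10^7 s.
In days: 2.38×10^7 s / (86400 s/day) = 276 days.

280 days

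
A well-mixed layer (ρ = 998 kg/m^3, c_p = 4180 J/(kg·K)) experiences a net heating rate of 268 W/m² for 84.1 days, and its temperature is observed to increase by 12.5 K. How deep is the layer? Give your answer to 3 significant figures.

37.3 m

Heat input Q = F Δt = 268 × 7.27×10^6 s = 1.95×10^9 J/m².
Required areal heat capacity C = Q / ΔT = 1.56×10^8 J/(m²·K).
Depth D = C / (ρ c_p) = 1.56×10^8 / (998 × 4180) = 37.3 m.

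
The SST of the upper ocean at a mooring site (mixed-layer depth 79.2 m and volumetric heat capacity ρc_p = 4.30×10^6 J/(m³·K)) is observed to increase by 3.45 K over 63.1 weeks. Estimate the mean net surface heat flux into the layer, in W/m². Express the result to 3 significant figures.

30.8

Areal heat capacity C = ρc_p × D = 4.30×10^6 × 79.2 = 3.41×10^8 J/(m²·K).
Required heat per unit area: Q = C ΔT = 3.41×10^8 × 3.45 = 1.17×10^9 J/m².
Flux F = Q / Δt = 1.17×10^9 / 3.82×10^7 s = 30.8 W/m².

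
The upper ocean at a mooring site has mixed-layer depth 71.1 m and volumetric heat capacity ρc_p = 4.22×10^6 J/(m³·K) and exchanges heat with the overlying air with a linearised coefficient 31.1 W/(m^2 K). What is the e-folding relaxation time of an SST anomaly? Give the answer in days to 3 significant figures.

Areal heat capacity C = ρc_p × D = 4.22×10^6 × 71.1 = 3.00×10^8 J/(m^2 K).
Relaxation time τ = C / λ = 3.00×10^8 / 31.1 = 9.65×10^6 s.
In days: 9.65×10^6 s / (86400 s/day) = 112 days.

112 days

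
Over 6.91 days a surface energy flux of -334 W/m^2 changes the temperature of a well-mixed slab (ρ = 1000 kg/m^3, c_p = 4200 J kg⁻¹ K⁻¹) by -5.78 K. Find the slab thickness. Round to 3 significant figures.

8.21 m

Heat input Q = F Δt = -334 × 5.97×10^5 s = -1.99×10^8 J/m².
Required areal heat capacity C = Q / ΔT = 3.45×10^7 J/(m²·K).
Depth D = C / (ρ c_p) = 3.45×10^7 / (1000 × 4200) = 8.21 m.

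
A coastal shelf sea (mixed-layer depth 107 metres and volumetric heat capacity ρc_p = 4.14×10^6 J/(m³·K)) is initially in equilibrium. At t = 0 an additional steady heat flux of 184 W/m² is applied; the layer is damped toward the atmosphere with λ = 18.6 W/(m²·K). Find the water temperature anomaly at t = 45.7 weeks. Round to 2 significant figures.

6.8 K

Areal heat capacity C = ρc_p × D = 4.14×10^6 × 107 = 4.43×10^8 J/(m²·K).
τ = C / λ = 4.43×10^8 / 18.6 = 2.38×10^7 s.
Equilibrium anomaly ΔT_eq = F / λ = 184 / 18.6 = 9.89 K.
t = 45.7 weeks = 2.76×10^7 s, so t/τ = 1.16.
ΔT(t) = ΔT_eq (1 − e^(−t/τ)) = 9.89 × (1 − e^−1.16) = 6.79 K.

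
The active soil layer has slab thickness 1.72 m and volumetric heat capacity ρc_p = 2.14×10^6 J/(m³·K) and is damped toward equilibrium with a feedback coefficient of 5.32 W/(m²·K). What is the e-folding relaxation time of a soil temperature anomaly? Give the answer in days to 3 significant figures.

Areal heat capacity C = ρc_p × D = 2.14×10^6 × 1.72 = 3.68×10^6 J m⁻² K⁻¹.
Relaxation time τ = C / λ = 3.68×10^6 / 5.32 = 6.92×10^5 s.
In days: 6.92×10^5 s / (86400 s/day) = 8.01 days.

8.01 days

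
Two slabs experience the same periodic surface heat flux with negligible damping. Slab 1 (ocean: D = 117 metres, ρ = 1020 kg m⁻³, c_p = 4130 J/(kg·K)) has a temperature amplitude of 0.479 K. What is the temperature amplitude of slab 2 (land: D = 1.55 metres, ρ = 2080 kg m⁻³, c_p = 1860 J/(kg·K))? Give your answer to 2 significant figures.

39 K

C_ocean = 4.93×10^8 J/(m²·K); C_land = 6.00×10^6 J/(m²·K).
A ∝ 1/C ⇒ A_land = A_ocean × C_ocean/C_land = 0.479 × 82.2 = 39.4 K.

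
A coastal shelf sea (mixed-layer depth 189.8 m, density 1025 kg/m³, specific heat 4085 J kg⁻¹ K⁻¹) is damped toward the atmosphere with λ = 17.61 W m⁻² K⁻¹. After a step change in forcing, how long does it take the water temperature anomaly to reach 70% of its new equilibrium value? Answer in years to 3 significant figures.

1.72 years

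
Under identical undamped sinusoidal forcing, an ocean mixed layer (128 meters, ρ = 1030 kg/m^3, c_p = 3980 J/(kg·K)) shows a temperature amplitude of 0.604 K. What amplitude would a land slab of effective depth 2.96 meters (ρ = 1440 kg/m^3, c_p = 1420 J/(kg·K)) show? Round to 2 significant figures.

52 K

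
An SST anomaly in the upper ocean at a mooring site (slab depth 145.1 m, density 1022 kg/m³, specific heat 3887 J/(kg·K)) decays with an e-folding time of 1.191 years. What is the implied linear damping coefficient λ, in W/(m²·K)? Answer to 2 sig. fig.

Areal heat capacity C = ρ c_p D = 1022 × 3887 × 145.1 = 5.76×10^8 J m⁻² K⁻¹.
τ = 1.191 years = 3.76×10^7 s.
λ = C / τ = 5.76×10^8 / 3.76×10^7 = 15.3 W/(m²·K).

15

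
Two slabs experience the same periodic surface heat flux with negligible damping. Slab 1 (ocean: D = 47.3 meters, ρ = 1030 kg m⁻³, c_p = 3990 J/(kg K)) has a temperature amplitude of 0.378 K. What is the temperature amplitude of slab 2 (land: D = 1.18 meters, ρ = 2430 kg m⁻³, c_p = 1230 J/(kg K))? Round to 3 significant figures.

C_ocean = 1.94×10^8 J/(m²·K); C_land = 3.53×10^6 J/(m²·K).
A ∝ 1/C ⇒ A_land = A_ocean × C_ocean/C_land = 0.378 × 55.1 = 20.8 K.

20.8 K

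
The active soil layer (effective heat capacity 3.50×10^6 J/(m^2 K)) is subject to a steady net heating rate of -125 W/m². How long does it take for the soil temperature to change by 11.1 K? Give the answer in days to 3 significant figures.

3.60 days

Areal heat capacity C = 3.50×10^6 J/(m^2 K) (given).
Time required: Δt = C ΔT / F = 3.50×10^6 × -11.1 / -125 = 3.11×10^5 s.
In days: 3.11×10^5 s / (86400 s/day) = 3.60 days.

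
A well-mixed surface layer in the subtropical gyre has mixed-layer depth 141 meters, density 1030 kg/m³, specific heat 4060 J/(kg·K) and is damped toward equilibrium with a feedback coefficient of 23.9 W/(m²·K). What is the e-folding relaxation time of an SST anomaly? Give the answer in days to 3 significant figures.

286 days

Areal heat capacity C = ρ c_p D = 1030 × 4060 × 141 = 5.90×10^8 J m⁻² K⁻¹.
Relaxation time τ = C / λ = 5.90×10^8 / 23.9 = 2.47×10^7 s.
In days: 2.47×10^7 s / (86400 s/day) = 286 days.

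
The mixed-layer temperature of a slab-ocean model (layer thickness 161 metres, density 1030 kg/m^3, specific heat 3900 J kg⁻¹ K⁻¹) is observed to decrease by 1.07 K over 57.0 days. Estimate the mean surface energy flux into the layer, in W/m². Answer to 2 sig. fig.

-140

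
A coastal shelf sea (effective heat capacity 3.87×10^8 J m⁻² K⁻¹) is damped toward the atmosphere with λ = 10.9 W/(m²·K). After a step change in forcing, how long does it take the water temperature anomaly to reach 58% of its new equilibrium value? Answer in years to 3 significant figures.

Areal heat capacity C = 3.87×10^8 J m⁻² K⁻¹ (given).
τ = C / λ = 3.87×10^8 / 10.9 = 3.55×10^7 s.
Fraction reached: 1 − e^(−t/τ) = 0.58 ⇒ t = −τ ln(1 − 0.58) = τ × 0.868.
t = 3.08×10^7 s = 0.976 years.

0.976 years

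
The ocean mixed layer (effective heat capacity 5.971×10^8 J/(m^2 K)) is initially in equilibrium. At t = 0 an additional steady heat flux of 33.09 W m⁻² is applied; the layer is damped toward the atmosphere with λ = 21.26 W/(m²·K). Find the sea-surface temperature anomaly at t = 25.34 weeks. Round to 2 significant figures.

0.65 K

Areal heat capacity C = 5.971×10^8 J/(m^2 K) (given).
τ = C / λ = 5.97×10^8 / 21.26 = 2.81×10^7 s.
Equilibrium anomaly ΔT_eq = F / λ = 33.09 / 21.26 = 1.56 K.
t = 25.34 weeks = 1.53×10^7 s, so t/τ = 0.546.
ΔT(t) = ΔT_eq (1 − e^(−t/τ)) = 1.56 × (1 − e^−0.546) = 0.655 K.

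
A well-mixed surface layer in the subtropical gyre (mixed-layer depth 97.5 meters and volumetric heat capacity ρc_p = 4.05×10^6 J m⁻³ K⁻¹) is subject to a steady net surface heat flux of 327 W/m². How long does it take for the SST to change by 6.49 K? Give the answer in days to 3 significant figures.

90.7 days

Areal heat capacity C = ρc_p × D = 4.05×10^6 × 97.5 = 3.95×10^8 J/(m^2 K).
Time required: Δt = C ΔT / F = 3.95×10^8 × 6.49 / 327 = 7.84×10^6 s.
In days: 7.84×10^6 s / (86400 s/day) = 90.7 days.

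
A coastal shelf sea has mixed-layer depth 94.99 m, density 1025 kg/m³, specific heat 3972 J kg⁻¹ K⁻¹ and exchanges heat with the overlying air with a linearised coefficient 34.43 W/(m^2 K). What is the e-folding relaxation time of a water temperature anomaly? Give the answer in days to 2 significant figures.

130 days

Areal heat capacity C = ρ c_p D = 1025 × 3972 × 94.99 = 3.87×10^8 J/(m²·K).
Relaxation time τ = C / λ = 3.87×10^8 / 34.43 = 1.12×10^7 s.
In days: 1.12×10^7 s / (86400 s/day) = 130 days.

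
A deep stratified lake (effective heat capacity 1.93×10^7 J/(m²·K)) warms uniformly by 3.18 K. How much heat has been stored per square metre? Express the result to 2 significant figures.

Areal heat capacity C = 1.93×10^7 J/(m²·K) (given).
ΔQ = C ΔT = 1.93×10^7 × 3.18 = 6.14×10^7 J/m².

6.1×10^7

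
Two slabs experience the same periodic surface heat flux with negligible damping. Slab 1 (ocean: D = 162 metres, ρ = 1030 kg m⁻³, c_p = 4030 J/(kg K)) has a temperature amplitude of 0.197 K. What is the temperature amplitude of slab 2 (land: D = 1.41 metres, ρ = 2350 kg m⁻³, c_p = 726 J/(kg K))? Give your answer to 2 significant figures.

55 K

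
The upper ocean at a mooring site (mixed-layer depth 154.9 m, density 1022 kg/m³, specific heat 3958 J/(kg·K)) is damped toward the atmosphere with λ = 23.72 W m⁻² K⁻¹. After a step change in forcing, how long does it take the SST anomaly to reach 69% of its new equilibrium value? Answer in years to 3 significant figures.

Areal heat capacity C = ρ c_p D = 1022 × 3958 × 154.9 = 6.27×10^8 J/(m^2 K).
τ = C / λ = 6.27×10^8 / 23.72 = 2.64×10^7 s.
Fraction reached: 1 − e^(−t/τ) = 0.69 ⇒ t = −τ ln(1 − 0.69) = τ × 1.17.
t = 3.09×10^7 s = 0.980 years.

0.980 years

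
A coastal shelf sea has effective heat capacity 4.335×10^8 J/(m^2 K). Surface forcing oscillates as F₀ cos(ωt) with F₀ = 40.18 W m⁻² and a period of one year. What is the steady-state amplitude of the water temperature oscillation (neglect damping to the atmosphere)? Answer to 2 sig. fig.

0.47 K

Areal heat capacity C = 4.335×10^8 J/(m^2 K) (given).
Angular frequency ω = 2π / T = 2π / 3.15×10^7 s = 1.99×10^-7 s⁻¹.
Cω = 4.33×10^8 × 1.99×10^-7 = 86.4 W/(m²·K).
Amplitude A = F₀ / (Cω) = 40.18 / 86.4 = 0.465 K.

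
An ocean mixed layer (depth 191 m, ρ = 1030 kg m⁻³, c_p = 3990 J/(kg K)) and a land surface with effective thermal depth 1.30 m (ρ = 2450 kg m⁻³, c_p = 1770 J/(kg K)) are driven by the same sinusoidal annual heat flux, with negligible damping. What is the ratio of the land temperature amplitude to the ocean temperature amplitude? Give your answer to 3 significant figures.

139

C_ocean = 1030 × 3990 × 191 = 7.85×10^8 J/(m²·K).
C_land = 2450 × 1770 × 1.30 = 5.64×10^6 J/(m²·K).
Undamped amplitude ∝ 1/C, so A_land/A_ocean = C_ocean/C_land = 139.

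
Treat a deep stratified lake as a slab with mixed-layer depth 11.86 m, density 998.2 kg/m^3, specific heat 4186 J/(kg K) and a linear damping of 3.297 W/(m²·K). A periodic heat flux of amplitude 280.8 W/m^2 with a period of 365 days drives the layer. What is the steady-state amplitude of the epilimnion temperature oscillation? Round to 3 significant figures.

27.0 K

Areal heat capacity C = ρ c_p D = 998.2 × 4186 × 11.86 = 4.96×10^7 J/(m²·K).
Angular frequency ω = 2π / T = 2π / 3.15×10^7 s = 1.99×10^-7 s⁻¹.
√((Cω)² + λ²) = √((9.87)² + 3.297²) = 10.4 W/(m²·K).
Amplitude A = F₀ / √((Cω)²+λ²) = 280.8 / 10.4 = 27.0 K.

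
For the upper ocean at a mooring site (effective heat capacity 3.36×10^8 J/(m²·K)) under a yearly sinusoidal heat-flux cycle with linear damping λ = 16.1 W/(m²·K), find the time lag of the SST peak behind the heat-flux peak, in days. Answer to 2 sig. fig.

Areal heat capacity C = 3.36×10^8 J/(m²·K) (given).
ω = 2π / 3.15×10^7 s = 1.99×10^-7 s⁻¹.
Phase lag φ = arctan(Cω/λ) = arctan(66.9/16.1) = 1.33 rad.
Time lag = φ / ω = 1.33 / 1.99×10^-7 = 6.70×10^6 s = 77.5 days.

78 days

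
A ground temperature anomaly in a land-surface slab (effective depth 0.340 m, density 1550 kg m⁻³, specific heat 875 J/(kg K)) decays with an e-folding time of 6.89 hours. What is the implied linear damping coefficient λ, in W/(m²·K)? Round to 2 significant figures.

19

Areal heat capacity C = ρ c_p D = 1550 × 875 × 0.340 = 4.61×10^5 J/(m^2 K).
τ = 6.89 hours = 24800 s.
λ = C / τ = 4.61×10^5 / 24800 = 18.6 W/(m²·K).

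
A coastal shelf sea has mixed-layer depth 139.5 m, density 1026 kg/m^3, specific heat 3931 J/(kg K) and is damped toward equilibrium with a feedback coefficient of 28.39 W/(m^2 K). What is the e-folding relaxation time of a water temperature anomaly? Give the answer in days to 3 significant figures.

229 days

Areal heat capacity C = ρ c_p D = 1026 × 3931 × 139.5 = 5.63×10^8 J m⁻² K⁻¹.
Relaxation time τ = C / λ = 5.63×10^8 / 28.39 = 1.98×10^7 s.
In days: 1.98×10^7 s / (86400 s/day) = 229 days.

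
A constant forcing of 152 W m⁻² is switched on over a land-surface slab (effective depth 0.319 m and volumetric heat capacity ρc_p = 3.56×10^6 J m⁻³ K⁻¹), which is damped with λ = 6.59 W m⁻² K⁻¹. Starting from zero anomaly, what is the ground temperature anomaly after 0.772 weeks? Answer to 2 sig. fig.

Areal heat capacity C = ρc_p × D = 3.56×10^6 × 0.319 = 1.14×10^6 J/(m^2 K).
τ = C / λ = 1.14×10^6 / 6.59 = 1.72×10^5 s.
Equilibrium anomaly ΔT_eq = F / λ = 152 / 6.59 = 23.1 K.
t = 0.772 weeks = 4.67×10^5 s, so t/τ = 2.71.
ΔT(t) = ΔT_eq (1 − e^(−t/τ)) = 23.1 × (1 − e^−2.71) = 21.5 K.

22 K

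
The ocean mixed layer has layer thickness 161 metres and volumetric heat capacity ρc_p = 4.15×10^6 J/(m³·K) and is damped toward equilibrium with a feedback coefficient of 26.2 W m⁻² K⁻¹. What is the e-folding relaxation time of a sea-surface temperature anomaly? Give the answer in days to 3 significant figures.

Areal heat capacity C = ρc_p × D = 4.15×10^6 × 161 = 6.68×10^8 J m⁻² K⁻¹.
Relaxation time τ = C / λ = 6.68×10^8 / 26.2 = 2.55×10^7 s.
In days: 2.55×10^7 s / (86400 s/day) = 295 days.

295 days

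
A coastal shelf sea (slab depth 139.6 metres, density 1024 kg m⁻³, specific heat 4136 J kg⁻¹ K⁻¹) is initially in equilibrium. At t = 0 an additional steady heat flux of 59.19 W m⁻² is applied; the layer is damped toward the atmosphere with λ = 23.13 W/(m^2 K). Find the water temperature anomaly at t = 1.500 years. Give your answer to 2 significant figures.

Areal heat capacity C = ρ c_p D = 1024 × 4136 × 139.6 = 5.91×10^8 J m⁻² K⁻¹.
τ = C / λ = 5.91×10^8 / 23.13 = 2.56×10^7 s.
Equilibrium anomaly ΔT_eq = F / λ = 59.19 / 23.13 = 2.56 K.
t = 1.500 years = 4.73×10^7 s, so t/τ = 1.85.
ΔT(t) = ΔT_eq (1 − e^(−t/τ)) = 2.56 × (1 − e^−1.85) = 2.16 K.

2.2 K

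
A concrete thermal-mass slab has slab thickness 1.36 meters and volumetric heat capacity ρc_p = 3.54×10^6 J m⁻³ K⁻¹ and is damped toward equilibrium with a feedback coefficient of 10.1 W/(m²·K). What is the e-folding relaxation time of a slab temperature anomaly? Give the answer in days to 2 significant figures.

5.5 days

Areal heat capacity C = ρc_p × D = 3.54×10^6 × 1.36 = 4.81×10^6 J m⁻² K⁻¹.
Relaxation time τ = C / λ = 4.81×10^6 / 10.1 = 4.77×10^5 s.
In days: 4.77×10^5 s / (86400 s/day) = 5.52 days.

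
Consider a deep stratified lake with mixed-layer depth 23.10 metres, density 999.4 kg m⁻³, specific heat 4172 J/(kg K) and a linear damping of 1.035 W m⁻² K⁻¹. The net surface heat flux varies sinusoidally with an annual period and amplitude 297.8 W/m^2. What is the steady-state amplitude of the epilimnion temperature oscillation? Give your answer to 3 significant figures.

15.5 K

Areal heat capacity C = ρ c_p D = 999.4 × 4172 × 23.10 = 9.63×10^7 J/(m^2 K).
Angular frequency ω = 2π / T = 2π / 3.15×10^7 s = 1.99×10^-7 s⁻¹.
√((Cω)² + λ²) = √((19.2)² + 1.035²) = 19.2 W/(m²·K).
Amplitude A = F₀ / √((Cω)²+λ²) = 297.8 / 19.2 = 15.5 K.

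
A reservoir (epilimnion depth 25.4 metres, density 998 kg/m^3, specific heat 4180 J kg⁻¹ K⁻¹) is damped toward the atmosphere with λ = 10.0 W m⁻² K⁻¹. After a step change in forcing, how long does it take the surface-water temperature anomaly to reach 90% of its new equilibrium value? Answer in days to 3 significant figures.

Areal heat capacity C = ρ c_p D = 998 × 4180 × 25.4 = 1.06×10^8 J m⁻² K⁻¹.
τ = C / λ = 1.06×10^8 / 10.0 = 1.06×10^7 s.
Fraction reached: 1 − e^(−t/τ) = 0.90 ⇒ t = −τ ln(1 − 0.90) = τ × 2.30.
t = 2.44×10^7 s = 282 days.

282 days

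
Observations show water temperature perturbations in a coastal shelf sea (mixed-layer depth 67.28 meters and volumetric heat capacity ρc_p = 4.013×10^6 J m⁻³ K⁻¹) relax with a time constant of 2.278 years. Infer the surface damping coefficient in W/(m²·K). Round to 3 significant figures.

3.76

Areal heat capacity C = ρc_p × D = 4.013×10^6 × 67.28 = 2.70×10^8 J/(m^2 K).
τ = 2.278 years = 7.19×10^7 s.
λ = C / τ = 2.70×10^8 / 7.19×10^7 = 3.76 W/(m²·K).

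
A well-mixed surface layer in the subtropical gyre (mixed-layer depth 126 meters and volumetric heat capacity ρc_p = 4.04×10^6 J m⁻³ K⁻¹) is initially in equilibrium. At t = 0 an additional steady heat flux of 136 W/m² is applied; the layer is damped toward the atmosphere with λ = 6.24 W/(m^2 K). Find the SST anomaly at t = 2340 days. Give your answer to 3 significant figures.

20.0 K

Areal heat capacity C = ρc_p × D = 4.04×10^6 × 126 = 5.09×10^8 J/(m²·K).
τ = C / λ = 5.09×10^8 / 6.24 = 8.16×10^7 s.
Equilibrium anomaly ΔT_eq = F / λ = 136 / 6.24 = 21.8 K.
t = 2340 days = 2.02×10^8 s, so t/τ = 2.48.
ΔT(t) = ΔT_eq (1 − e^(−t/τ)) = 21.8 × (1 − e^−2.48) = 20.0 K.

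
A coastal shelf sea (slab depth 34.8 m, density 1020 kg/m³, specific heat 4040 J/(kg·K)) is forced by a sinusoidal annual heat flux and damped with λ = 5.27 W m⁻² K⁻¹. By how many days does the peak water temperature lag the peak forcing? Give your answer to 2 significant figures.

Areal heat capacity C = ρ c_p D = 1020 × 4040 × 34.8 = 1.43×10^8 J/(m^2 K).
ω = 2π / 3.15×10^7 s = 1.99×10^-7 s⁻¹.
Phase lag φ = arctan(Cω/λ) = arctan(28.6/5.27) = 1.39 rad.
Time lag = φ / ω = 1.39 / 1.99×10^-7 = 6.97×10^6 s = 80.7 days.

81 days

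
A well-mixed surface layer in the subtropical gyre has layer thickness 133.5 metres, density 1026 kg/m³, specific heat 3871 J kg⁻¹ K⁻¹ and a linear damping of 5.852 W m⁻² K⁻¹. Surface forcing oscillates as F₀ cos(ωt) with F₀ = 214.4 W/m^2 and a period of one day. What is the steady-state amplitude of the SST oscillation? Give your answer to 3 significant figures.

Areal heat capacity C = ρ c_p D = 1026 × 3871 × 133.5 = 5.30×10^8 J m⁻² K⁻¹.
Angular frequency ω = 2π / T = 2π / 86400 s = 7.27×10^-5 s⁻¹.
√((Cω)² + λ²) = √((38600)² + 5.852²) = 38600 W/(m²·K).
Amplitude A = F₀ / √((Cω)²+λ²) = 214.4 / 38600 = 0.00556 K.

0.00556 K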